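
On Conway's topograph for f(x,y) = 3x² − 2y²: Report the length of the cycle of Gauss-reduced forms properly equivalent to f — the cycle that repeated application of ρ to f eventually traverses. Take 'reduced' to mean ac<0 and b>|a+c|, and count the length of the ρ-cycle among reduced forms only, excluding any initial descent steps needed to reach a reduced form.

D = 24, ⌊√D⌋ = 4
descent: ρ → (-2,4,1)  [lands on river]
river: ρ → (1,4,-2)
ρ-cycle length = 2 (tail of 1 descent step not counted)

2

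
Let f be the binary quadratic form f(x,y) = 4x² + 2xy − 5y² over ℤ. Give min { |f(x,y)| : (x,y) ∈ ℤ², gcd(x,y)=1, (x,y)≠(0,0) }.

river: ρ → (-5,8,1)
river: ρ → (1,8,-5)
river: ρ → (-5,2,4)
river: ρ → (4,6,-3)
river: ρ → (-3,6,4)
river: ρ → (4,2,-5)
closes: descent 0, river 6
min |a| on river = 1

1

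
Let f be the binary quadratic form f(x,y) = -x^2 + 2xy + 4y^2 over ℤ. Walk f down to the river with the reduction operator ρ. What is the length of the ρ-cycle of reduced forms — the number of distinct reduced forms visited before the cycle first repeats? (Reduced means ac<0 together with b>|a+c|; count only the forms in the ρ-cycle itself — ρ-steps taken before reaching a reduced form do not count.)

D = 20, ⌊√D⌋ = 4
descent: ρ → (4,-2,-1)
descent: ρ → (-1,4,1)  [lands on river]
river: ρ → (1,4,-1)
ρ-cycle length = 2 (tail of 2 descent steps not counted)

2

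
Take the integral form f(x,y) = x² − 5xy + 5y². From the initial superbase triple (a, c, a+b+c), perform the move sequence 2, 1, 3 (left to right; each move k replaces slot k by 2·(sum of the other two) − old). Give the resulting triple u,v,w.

start (1,5,1) = (f(1,0),f(0,1),f(1,1))
replace slot 2: 2·(1+1) − 5 = -1 → (1,-1,1)
replace slot 1: 2·((-1)+1) − 1 = -1 → (-1,-1,1)
replace slot 3: 2·((-1)+(-1)) − 1 = -5 → (-1,-1,-5)

-1,-1,-5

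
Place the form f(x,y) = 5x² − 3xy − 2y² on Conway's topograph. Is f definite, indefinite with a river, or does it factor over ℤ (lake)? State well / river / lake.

D = b²−4ac = (-3)² − 4·5·(-2) = 49
D = 7² is a perfect square ⇒ form factors over ℤ ⇒ lakes

lake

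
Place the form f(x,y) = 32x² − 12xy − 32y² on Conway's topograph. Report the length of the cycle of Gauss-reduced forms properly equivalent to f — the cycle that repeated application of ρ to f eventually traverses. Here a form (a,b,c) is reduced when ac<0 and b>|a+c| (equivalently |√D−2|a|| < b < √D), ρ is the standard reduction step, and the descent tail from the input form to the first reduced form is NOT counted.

D = 4240, ⌊√D⌋ = 65
descent: ρ → (-32,12,32)  [lands on river]
river: ρ → (32,52,-12)
river: ρ → (-12,44,48)
river: ρ → (48,52,-8)
river: ρ → (-8,60,20)
river: ρ → (20,60,-8)
river: ρ → (-8,52,48)
river: ρ → (48,44,-12)
river: ρ → (-12,52,32)
river: ρ → (32,12,-32)
river: ρ → (-32,52,12)
river: ρ → (12,44,-48)
river: ρ → (-48,52,8)
river: ρ → (8,60,-20)
river: ρ → (-20,60,8)
river: ρ → (8,52,-48)
river: ρ → (-48,44,12)
river: ρ → (12,52,-32)
ρ-cycle length = 18 (tail of 1 descent step not counted)

18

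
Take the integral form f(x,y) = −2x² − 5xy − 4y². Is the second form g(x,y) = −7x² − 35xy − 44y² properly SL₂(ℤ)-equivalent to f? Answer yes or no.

D₁ = -7, D₂ = -7
f is negative-definite; reduce −f:
−f: translate: b→1 (≡5 mod 4), so (2,5,4)→(2,1,1)
−f: flip: (2,1,1)→(1,-1,2)
−f: translate: b→1 (≡-1 mod 2), so (1,-1,2)→(1,1,2)
−f: reduced (well bottom): (1,1,2) with a≤c, −a<b≤a
flip sign back: reduced form of f is (-1,-1,-2)
g is negative-definite; reduce −g:
−g: translate: b→7 (≡35 mod 14), so (7,35,44)→(7,7,2)
−g: flip: (7,7,2)→(2,-7,7)
−g: translate: b→1 (≡-7 mod 4), so (2,-7,7)→(2,1,1)
−g: flip: (2,1,1)→(1,-1,2)
−g: translate: b→1 (≡-1 mod 2), so (1,-1,2)→(1,1,2)
−g: reduced (well bottom): (1,1,2) with a≤c, −a<b≤a
flip sign back: reduced form of g is (-1,-1,-2)
reduced forms (-1, -1, -2) vs (-1, -1, -2) ⇒ equivalent

yes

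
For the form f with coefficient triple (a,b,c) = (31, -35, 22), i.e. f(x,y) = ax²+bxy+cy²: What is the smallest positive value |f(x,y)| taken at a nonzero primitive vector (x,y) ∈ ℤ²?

translate: b→27 (≡-35 mod 62), so (31,-35,22)→(31,27,18)
flip: (31,27,18)→(18,-27,31)
translate: b→9 (≡-27 mod 36), so (18,-27,31)→(18,9,22)
reduced (well bottom): (18,9,22) with a≤c, −a<b≤a
well minimum = a = 18

18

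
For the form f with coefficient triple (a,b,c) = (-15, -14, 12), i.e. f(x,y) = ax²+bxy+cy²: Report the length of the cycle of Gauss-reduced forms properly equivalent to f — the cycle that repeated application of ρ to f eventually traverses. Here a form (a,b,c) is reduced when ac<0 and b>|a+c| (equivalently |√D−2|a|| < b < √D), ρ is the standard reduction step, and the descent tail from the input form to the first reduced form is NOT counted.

D = 916, ⌊√D⌋ = 30
descent: ρ → (12,14,-15)  [lands on river]
river: ρ → (-15,16,11)
river: ρ → (11,28,-3)
river: ρ → (-3,26,20)
river: ρ → (20,14,-9)
river: ρ → (-9,22,12)
river: ρ → (12,26,-5)
river: ρ → (-5,24,17)
river: ρ → (17,10,-12)
river: ρ → (-12,14,15)
river: ρ → (15,16,-11)
river: ρ → (-11,28,3)
river: ρ → (3,26,-20)
river: ρ → (-20,14,9)
river: ρ → (9,22,-12)
river: ρ → (-12,26,5)
river: ρ → (5,24,-17)
river: ρ → (-17,10,12)
ρ-cycle length = 18 (tail of 1 descent step not counted)

18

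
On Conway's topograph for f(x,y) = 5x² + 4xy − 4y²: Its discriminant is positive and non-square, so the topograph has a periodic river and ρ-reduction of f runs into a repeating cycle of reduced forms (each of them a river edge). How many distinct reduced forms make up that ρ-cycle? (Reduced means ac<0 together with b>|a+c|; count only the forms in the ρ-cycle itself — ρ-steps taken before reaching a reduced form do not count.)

D = 96, ⌊√D⌋ = 9
river: ρ → (-4,4,5)
river: ρ → (5,6,-3)
river: ρ → (-3,6,5)
river: ρ → (5,4,-4)
ρ-cycle length = 4 (tail of 0 descent steps not counted)

4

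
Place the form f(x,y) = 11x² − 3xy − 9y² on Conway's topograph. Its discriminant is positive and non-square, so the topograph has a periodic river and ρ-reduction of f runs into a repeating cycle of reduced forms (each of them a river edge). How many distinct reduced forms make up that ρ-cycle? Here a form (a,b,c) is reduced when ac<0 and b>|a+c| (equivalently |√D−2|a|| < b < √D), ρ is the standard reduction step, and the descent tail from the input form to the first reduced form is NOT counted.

D = 405, ⌊√D⌋ = 20
descent: ρ → (-9,3,11)  [lands on river]
river: ρ → (11,19,-1)
river: ρ → (-1,19,11)
river: ρ → (11,3,-9)
river: ρ → (-9,15,5)
river: ρ → (5,15,-9)
ρ-cycle length = 6 (tail of 1 descent step not counted)

6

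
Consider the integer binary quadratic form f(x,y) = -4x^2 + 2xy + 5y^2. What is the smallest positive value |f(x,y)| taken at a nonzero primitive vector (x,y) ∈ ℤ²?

river: ρ → (5,8,-1)
river: ρ → (-1,8,5)
river: ρ → (5,2,-4)
river: ρ → (-4,6,3)
river: ρ → (3,6,-4)
river: ρ → (-4,2,5)
closes: descent 0, river 6
min |a| on river = 1

1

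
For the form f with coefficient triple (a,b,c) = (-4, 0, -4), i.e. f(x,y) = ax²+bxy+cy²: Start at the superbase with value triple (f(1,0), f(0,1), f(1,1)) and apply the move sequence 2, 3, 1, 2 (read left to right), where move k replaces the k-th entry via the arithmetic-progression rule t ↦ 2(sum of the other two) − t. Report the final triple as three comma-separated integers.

start (-4,-4,-8) = (f(1,0),f(0,1),f(1,1))
replace slot 2: 2·((-4)+(-8)) − (-4) = -20 → (-4,-20,-8)
replace slot 3: 2·((-4)+(-20)) − (-8) = -40 → (-4,-20,-40)
replace slot 1: 2·((-20)+(-40)) − (-4) = -116 → (-116,-20,-40)
replace slot 2: 2·((-116)+(-40)) − (-20) = -292 → (-116,-292,-40)

-116,-292,-40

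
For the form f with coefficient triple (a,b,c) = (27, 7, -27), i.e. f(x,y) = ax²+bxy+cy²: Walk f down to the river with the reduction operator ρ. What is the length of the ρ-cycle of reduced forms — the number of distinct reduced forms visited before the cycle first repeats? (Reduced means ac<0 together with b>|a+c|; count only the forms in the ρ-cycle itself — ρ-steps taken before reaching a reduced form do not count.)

D = 2965, ⌊√D⌋ = 54
river: ρ → (-27,47,7)
river: ρ → (7,51,-13)
river: ρ → (-13,53,3)
river: ρ → (3,49,-47)
river: ρ → (-47,45,5)
river: ρ → (5,45,-47)
river: ρ → (-47,49,3)
river: ρ → (3,53,-13)
river: ρ → (-13,51,7)
river: ρ → (7,47,-27)
river: ρ → (-27,7,27)
river: ρ → (27,47,-7)
river: ρ → (-7,51,13)
river: ρ → (13,53,-3)
river: ρ → (-3,49,47)
river: ρ → (47,45,-5)
river: ρ → (-5,45,47)
river: ρ → (47,49,-3)
river: ρ → (-3,53,13)
river: ρ → (13,51,-7)
river: ρ → (-7,47,27)
river: ρ → (27,7,-27)
ρ-cycle length = 22 (tail of 0 descent steps not counted)

22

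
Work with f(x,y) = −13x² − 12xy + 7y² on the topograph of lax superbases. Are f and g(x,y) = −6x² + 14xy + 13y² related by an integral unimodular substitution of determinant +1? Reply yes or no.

D₁ = 508, D₂ = 508
river cycle of f (length 12): (7, 12, -13), (-13, 14, 6), (6, 22, -1), (-1, 22, 6), (6, 14, -13), (-13, 12, 7), (7, 16, -9), (-9, 20, 3), (3, 22, -2), (-2, 22, 3), … (2 more)
river cycle of g (length 12): (13, 12, -7), (-7, 16, 9), (9, 20, -3), (-3, 22, 2), (2, 22, -3), (-3, 20, 9), (9, 16, -7), (-7, 12, 13), (13, 14, -6), (-6, 22, 1), … (2 more)
cycles differ ⇒ inequivalent

no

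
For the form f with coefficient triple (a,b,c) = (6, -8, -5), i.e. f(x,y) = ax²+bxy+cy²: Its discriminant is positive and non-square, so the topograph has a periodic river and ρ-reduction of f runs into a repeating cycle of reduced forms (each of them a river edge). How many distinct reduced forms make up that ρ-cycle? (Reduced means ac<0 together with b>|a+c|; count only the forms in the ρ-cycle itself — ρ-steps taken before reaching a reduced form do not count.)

D = 184, ⌊√D⌋ = 13
descent: ρ → (-5,8,6)  [lands on river]
river: ρ → (6,4,-7)
river: ρ → (-7,10,3)
river: ρ → (3,8,-10)
river: ρ → (-10,12,1)
river: ρ → (1,12,-10)
river: ρ → (-10,8,3)
river: ρ → (3,10,-7)
river: ρ → (-7,4,6)
river: ρ → (6,8,-5)
river: ρ → (-5,12,2)
river: ρ → (2,12,-5)
ρ-cycle length = 12 (tail of 1 descent step not counted)

12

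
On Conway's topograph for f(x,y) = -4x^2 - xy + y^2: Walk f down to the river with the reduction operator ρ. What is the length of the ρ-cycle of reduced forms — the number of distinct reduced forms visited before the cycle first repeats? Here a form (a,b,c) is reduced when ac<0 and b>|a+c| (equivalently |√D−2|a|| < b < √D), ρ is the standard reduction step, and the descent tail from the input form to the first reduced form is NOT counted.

D = 17, ⌊√D⌋ = 4
descent: ρ → (1,3,-2)  [lands on river]
river: ρ → (-2,1,2)
river: ρ → (2,3,-1)
river: ρ → (-1,3,2)
river: ρ → (2,1,-2)
river: ρ → (-2,3,1)
ρ-cycle length = 6 (tail of 1 descent step not counted)

6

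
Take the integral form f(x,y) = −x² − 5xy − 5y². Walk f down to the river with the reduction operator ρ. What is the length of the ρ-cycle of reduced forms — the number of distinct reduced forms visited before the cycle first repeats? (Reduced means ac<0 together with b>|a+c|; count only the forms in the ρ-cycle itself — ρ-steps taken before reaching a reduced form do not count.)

D = 5, ⌊√D⌋ = 2
descent: ρ → (-5,5,-1)
descent: ρ → (-1,1,1)  [lands on river]
river: ρ → (1,1,-1)
ρ-cycle length = 2 (tail of 2 descent steps not counted)

2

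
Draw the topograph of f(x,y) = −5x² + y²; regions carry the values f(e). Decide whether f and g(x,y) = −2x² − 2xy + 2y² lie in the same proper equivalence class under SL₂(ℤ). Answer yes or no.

D₁ = 20, D₂ = 20
river cycle of f (length 2): (1, 4, -1), (-1, 4, 1)
river cycle of g (length 2): (2, 2, -2), (-2, 2, 2)
cycles differ ⇒ inequivalent

no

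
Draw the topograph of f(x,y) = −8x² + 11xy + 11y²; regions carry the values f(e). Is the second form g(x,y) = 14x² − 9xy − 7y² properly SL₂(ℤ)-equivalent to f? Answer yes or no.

D₁ = 473, D₂ = 473
river cycle of f (length 4): (11, 11, -8), (-8, 21, 1), (1, 21, -8), (-8, 11, 11)
river cycle of g (length 4): (-7, 9, 14), (14, 19, -2), (-2, 21, 4), (4, 19, -7)
cycles differ ⇒ inequivalent

no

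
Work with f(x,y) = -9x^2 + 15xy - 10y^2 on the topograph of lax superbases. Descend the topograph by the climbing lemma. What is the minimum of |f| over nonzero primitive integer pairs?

translate: b→3 (≡-15 mod 18), so (9,-15,10)→(9,3,4)
flip: (9,3,4)→(4,-3,9)
reduced (well bottom): (4,-3,9) with a≤c, −a<b≤a
well minimum |f| = |-4| = 4 (negative-definite)

4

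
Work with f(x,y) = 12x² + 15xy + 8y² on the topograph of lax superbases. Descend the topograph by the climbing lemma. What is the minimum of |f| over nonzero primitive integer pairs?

translate: b→-9 (≡15 mod 24), so (12,15,8)→(12,-9,5)
flip: (12,-9,5)→(5,9,12)
translate: b→-1 (≡9 mod 10), so (5,9,12)→(5,-1,8)
reduced (well bottom): (5,-1,8) with a≤c, −a<b≤a
well minimum = a = 5

5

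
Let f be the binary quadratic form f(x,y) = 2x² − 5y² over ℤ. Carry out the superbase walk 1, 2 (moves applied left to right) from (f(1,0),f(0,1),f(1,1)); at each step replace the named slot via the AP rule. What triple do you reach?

start (2,-5,-3) = (f(1,0),f(0,1),f(1,1))
replace slot 1: 2·((-5)+(-3)) − 2 = -18 → (-18,-5,-3)
replace slot 2: 2·((-18)+(-3)) − (-5) = -37 → (-18,-37,-3)

-18,-37,-3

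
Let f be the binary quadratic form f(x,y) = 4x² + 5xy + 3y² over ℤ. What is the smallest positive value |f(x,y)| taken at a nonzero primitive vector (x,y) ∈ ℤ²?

translate: b→-3 (≡5 mod 8), so (4,5,3)→(4,-3,2)
flip: (4,-3,2)→(2,3,4)
translate: b→-1 (≡3 mod 4), so (2,3,4)→(2,-1,3)
reduced (well bottom): (2,-1,3) with a≤c, −a<b≤a
well minimum = a = 2

2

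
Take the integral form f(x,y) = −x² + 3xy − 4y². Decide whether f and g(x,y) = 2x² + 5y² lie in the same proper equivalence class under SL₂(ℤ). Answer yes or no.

D₁ = -7, D₂ = -40
discriminants differ ⇒ not SL₂(ℤ)-equivalent

no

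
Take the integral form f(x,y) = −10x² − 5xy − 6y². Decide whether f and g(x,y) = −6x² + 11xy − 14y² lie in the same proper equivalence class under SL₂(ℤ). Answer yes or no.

D₁ = -215, D₂ = -215
f is negative-definite; reduce −f:
−f: flip: (10,5,6)→(6,-5,10)
−f: reduced (well bottom): (6,-5,10) with a≤c, −a<b≤a
flip sign back: reduced form of f is (-6,5,-10)
g is negative-definite; reduce −g:
−g: translate: b→1 (≡-11 mod 12), so (6,-11,14)→(6,1,9)
−g: reduced (well bottom): (6,1,9) with a≤c, −a<b≤a
flip sign back: reduced form of g is (-6,-1,-9)
reduced forms (-6, 5, -10) vs (-6, -1, -9) ⇒ inequivalent

no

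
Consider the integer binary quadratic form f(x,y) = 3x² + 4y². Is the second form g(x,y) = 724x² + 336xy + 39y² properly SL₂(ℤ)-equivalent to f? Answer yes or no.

D₁ = -48, D₂ = -48
f: reduced (well bottom): (3,0,4) with a≤c, −a<b≤a
g: flip: (724,336,39)→(39,-336,724)
g: translate: b→-24 (≡-336 mod 78), so (39,-336,724)→(39,-24,4)
g: flip: (39,-24,4)→(4,24,39)
g: translate: b→0 (≡24 mod 8), so (4,24,39)→(4,0,3)
g: flip: (4,0,3)→(3,0,4)
g: reduced (well bottom): (3,0,4) with a≤c, −a<b≤a
reduced forms (3, 0, 4) vs (3, 0, 4) ⇒ equivalent

yes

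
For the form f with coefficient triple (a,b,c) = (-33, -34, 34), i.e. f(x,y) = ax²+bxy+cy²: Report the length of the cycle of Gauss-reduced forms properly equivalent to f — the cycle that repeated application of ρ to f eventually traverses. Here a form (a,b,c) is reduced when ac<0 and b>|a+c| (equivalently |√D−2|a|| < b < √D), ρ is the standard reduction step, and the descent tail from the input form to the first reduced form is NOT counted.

D = 5644, ⌊√D⌋ = 75
descent: ρ → (34,34,-33)  [lands on river]
river: ρ → (-33,32,35)
river: ρ → (35,38,-30)
river: ρ → (-30,22,43)
river: ρ → (43,64,-9)
river: ρ → (-9,62,50)
river: ρ → (50,38,-21)
river: ρ → (-21,46,42)
river: ρ → (42,38,-25)
river: ρ → (-25,62,18)
river: ρ → (18,46,-49)
river: ρ → (-49,52,15)
river: ρ → (15,68,-17)
river: ρ → (-17,68,15)
river: ρ → (15,52,-49)
river: ρ → (-49,46,18)
river: ρ → (18,62,-25)
river: ρ → (-25,38,42)
river: ρ → (42,46,-21)
river: ρ → (-21,38,50)
river: ρ → (50,62,-9)
river: ρ → (-9,64,43)
river: ρ → (43,22,-30)
river: ρ → (-30,38,35)
river: ρ → (35,32,-33)
river: ρ → (-33,34,34)
ρ-cycle length = 26 (tail of 1 descent step not counted)

26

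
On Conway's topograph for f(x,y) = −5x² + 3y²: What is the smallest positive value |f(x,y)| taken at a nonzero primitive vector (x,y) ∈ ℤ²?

descent: ρ → (3,6,-2)  [lands on river]
river: ρ → (-2,6,3)
closes: descent 1, river 2
min |a| on river = 2

2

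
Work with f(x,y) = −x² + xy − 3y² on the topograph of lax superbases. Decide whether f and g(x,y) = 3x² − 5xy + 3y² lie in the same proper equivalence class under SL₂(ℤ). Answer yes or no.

D₁ = -11, D₂ = -11
f is negative-definite; reduce −f:
−f: translate: b→1 (≡-1 mod 2), so (1,-1,3)→(1,1,3)
−f: reduced (well bottom): (1,1,3) with a≤c, −a<b≤a
flip sign back: reduced form of f is (-1,-1,-3)
g: translate: b→1 (≡-5 mod 6), so (3,-5,3)→(3,1,1)
g: flip: (3,1,1)→(1,-1,3)
g: translate: b→1 (≡-1 mod 2), so (1,-1,3)→(1,1,3)
g: reduced (well bottom): (1,1,3) with a≤c, −a<b≤a
reduced forms (-1, -1, -3) vs (1, 1, 3) ⇒ inequivalent

no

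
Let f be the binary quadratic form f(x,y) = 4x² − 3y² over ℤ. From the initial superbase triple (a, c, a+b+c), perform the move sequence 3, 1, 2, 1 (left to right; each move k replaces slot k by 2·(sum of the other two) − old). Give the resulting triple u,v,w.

start (4,-3,1) = (f(1,0),f(0,1),f(1,1))
replace slot 3: 2·(4+(-3)) − 1 = 1 → (4,-3,1)
replace slot 1: 2·((-3)+1) − 4 = -8 → (-8,-3,1)
replace slot 2: 2·((-8)+1) − (-3) = -11 → (-8,-11,1)
replace slot 1: 2·((-11)+1) − (-8) = -12 → (-12,-11,1)

-12,-11,1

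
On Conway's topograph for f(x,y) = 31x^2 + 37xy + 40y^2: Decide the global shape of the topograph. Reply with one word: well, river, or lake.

D = b²−4ac = 37² − 4·31·40 = -3591
D < 0 ⇒ definite ⇒ every region one sign ⇒ single well

well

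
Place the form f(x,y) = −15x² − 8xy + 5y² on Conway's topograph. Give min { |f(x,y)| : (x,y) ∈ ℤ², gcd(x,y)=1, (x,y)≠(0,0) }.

descent: ρ → (5,18,-2)  [lands on river]
river: ρ → (-2,18,5)
river: ρ → (5,12,-11)
river: ρ → (-11,10,6)
river: ρ → (6,14,-7)
river: ρ → (-7,14,6)
river: ρ → (6,10,-11)
river: ρ → (-11,12,5)
closes: descent 1, river 8
min |a| on river = 2

2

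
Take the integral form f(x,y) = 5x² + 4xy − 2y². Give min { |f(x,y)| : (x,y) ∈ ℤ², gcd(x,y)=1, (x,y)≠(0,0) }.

river: ρ → (-2,4,5)
river: ρ → (5,6,-1)
river: ρ → (-1,6,5)
river: ρ → (5,4,-2)
closes: descent 0, river 4
min |a| on river = 1

1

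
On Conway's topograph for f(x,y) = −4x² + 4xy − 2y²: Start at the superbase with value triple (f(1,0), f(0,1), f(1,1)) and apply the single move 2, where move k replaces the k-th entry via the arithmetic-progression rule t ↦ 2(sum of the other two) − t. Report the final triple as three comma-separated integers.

start (-4,-2,-2) = (f(1,0),f(0,1),f(1,1))
replace slot 2: 2·((-4)+(-2)) − (-2) = -10 → (-4,-10,-2)

-4,-10,-2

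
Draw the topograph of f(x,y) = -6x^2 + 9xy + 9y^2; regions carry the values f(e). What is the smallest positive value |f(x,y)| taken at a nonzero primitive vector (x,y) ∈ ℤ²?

river: ρ → (9,9,-6)
river: ρ → (-6,15,3)
river: ρ → (3,15,-6)
river: ρ → (-6,9,9)
closes: descent 0, river 4
min |a| on river = 3

3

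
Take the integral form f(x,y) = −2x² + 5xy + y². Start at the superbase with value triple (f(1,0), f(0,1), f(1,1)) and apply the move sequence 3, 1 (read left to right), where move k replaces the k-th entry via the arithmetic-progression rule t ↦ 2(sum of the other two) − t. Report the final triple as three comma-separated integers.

start (-2,1,4) = (f(1,0),f(0,1),f(1,1))
replace slot 3: 2·((-2)+1) − 4 = -6 → (-2,1,-6)
replace slot 1: 2·(1+(-6)) − (-2) = -8 → (-8,1,-6)

-8,1,-6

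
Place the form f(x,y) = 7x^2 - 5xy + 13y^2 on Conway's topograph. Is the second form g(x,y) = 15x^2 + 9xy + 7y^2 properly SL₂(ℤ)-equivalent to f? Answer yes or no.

D₁ = -339, D₂ = -339
f: reduced (well bottom): (7,-5,13) with a≤c, −a<b≤a
g: flip: (15,9,7)→(7,-9,15)
g: translate: b→5 (≡-9 mod 14), so (7,-9,15)→(7,5,13)
g: reduced (well bottom): (7,5,13) with a≤c, −a<b≤a
reduced forms (7, -5, 13) vs (7, 5, 13) ⇒ inequivalent

no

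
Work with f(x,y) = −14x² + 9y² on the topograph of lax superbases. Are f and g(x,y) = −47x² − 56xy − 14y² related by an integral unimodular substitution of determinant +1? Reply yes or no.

D₁ = 504, D₂ = 504
river cycle of f (length 4): (9, 18, -5), (-5, 22, 1), (1, 22, -5), (-5, 18, 9)
river cycle of g (length 4): (9, 18, -5), (-5, 22, 1), (1, 22, -5), (-5, 18, 9)
cycles coincide ⇒ equivalent

yes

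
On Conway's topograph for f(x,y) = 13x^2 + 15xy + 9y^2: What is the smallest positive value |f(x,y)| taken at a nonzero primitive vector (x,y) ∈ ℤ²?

translate: b→-11 (≡15 mod 26), so (13,15,9)→(13,-11,7)
flip: (13,-11,7)→(7,11,13)
translate: b→-3 (≡11 mod 14), so (7,11,13)→(7,-3,9)
reduced (well bottom): (7,-3,9) with a≤c, −a<b≤a
well minimum = a = 7

7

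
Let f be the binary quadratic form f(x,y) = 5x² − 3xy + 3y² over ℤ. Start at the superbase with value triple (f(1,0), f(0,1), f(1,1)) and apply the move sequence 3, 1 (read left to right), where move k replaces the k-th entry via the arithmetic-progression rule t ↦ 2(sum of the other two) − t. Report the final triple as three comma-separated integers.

start (5,3,5) = (f(1,0),f(0,1),f(1,1))
replace slot 3: 2·(5+3) − 5 = 11 → (5,3,11)
replace slot 1: 2·(3+11) − 5 = 23 → (23,3,11)

23,3,11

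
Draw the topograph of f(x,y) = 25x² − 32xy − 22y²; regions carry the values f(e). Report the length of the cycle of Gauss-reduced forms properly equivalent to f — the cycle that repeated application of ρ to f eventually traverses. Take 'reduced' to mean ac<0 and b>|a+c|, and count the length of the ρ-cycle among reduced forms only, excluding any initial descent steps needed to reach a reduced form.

D = 3224, ⌊√D⌋ = 56
descent: ρ → (-22,32,25)  [lands on river]
river: ρ → (25,18,-29)
river: ρ → (-29,40,14)
river: ρ → (14,44,-23)
river: ρ → (-23,48,10)
river: ρ → (10,52,-13)
river: ρ → (-13,52,10)
river: ρ → (10,48,-23)
river: ρ → (-23,44,14)
river: ρ → (14,40,-29)
river: ρ → (-29,18,25)
river: ρ → (25,32,-22)
river: ρ → (-22,56,1)
river: ρ → (1,56,-22)
ρ-cycle length = 14 (tail of 1 descent step not counted)

14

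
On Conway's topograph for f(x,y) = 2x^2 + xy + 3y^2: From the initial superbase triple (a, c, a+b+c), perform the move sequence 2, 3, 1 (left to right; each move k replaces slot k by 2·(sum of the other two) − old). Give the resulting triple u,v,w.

start (2,3,6) = (f(1,0),f(0,1),f(1,1))
replace slot 2: 2·(2+6) − 3 = 13 → (2,13,6)
replace slot 3: 2·(2+13) − 6 = 24 → (2,13,24)
replace slot 1: 2·(13+24) − 2 = 72 → (72,13,24)

72,13,24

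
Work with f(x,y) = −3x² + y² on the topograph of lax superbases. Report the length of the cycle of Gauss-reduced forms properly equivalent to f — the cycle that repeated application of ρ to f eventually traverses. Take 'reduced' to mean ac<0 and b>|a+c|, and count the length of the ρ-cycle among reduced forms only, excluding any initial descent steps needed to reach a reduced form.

D = 12, ⌊√D⌋ = 3
descent: ρ → (1,2,-2)  [lands on river]
river: ρ → (-2,2,1)
ρ-cycle length = 2 (tail of 1 descent step not counted)

2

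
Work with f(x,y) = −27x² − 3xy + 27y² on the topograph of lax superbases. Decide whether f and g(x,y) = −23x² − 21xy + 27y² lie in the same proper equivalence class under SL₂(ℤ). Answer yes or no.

D₁ = 2925, D₂ = 2925
river cycle of f (length 6): (27, 3, -27), (-27, 51, 3), (3, 51, -27), (-27, 3, 27), (27, 51, -3), (-3, 51, 27)
river cycle of g (length 12): (27, 21, -23), (-23, 25, 25), (25, 25, -23), (-23, 21, 27), (27, 33, -17), (-17, 35, 25), (25, 15, -27), (-27, 39, 13), (13, 39, -27), (-27, 15, 25), … (2 more)
cycles differ ⇒ inequivalent

no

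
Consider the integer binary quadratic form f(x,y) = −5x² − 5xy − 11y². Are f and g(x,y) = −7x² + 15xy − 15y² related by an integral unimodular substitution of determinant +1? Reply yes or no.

D₁ = -195, D₂ = -195
f is negative-definite; reduce −f:
−f: reduced (well bottom): (5,5,11) with a≤c, −a<b≤a
flip sign back: reduced form of f is (-5,-5,-11)
g is negative-definite; reduce −g:
−g: translate: b→-1 (≡-15 mod 14), so (7,-15,15)→(7,-1,7)
−g: flip: (7,-1,7)→(7,1,7)
−g: reduced (well bottom): (7,1,7) with a≤c, −a<b≤a
flip sign back: reduced form of g is (-7,-1,-7)
reduced forms (-5, -5, -11) vs (-7, -1, -7) ⇒ inequivalent

no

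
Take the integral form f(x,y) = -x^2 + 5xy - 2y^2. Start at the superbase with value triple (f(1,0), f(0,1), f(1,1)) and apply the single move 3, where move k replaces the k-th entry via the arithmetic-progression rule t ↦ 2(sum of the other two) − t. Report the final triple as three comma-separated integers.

start (-1,-2,2) = (f(1,0),f(0,1),f(1,1))
replace slot 3: 2·((-1)+(-2)) − 2 = -8 → (-1,-2,-8)

-1,-2,-8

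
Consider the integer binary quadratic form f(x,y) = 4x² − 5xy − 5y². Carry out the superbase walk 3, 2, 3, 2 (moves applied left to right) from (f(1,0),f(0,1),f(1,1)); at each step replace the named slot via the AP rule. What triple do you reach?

start (4,-5,-6) = (f(1,0),f(0,1),f(1,1))
replace slot 3: 2·(4+(-5)) − (-6) = 4 → (4,-5,4)
replace slot 2: 2·(4+4) − (-5) = 21 → (4,21,4)
replace slot 3: 2·(4+21) − 4 = 46 → (4,21,46)
replace slot 2: 2·(4+46) − 21 = 79 → (4,79,46)

4,79,46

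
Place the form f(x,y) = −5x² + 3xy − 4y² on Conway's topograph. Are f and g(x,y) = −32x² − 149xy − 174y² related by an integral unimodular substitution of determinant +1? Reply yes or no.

D₁ = -71, D₂ = -71
f is negative-definite; reduce −f:
−f: flip: (5,-3,4)→(4,3,5)
−f: reduced (well bottom): (4,3,5) with a≤c, −a<b≤a
flip sign back: reduced form of f is (-4,-3,-5)
g is negative-definite; reduce −g:
−g: translate: b→21 (≡149 mod 64), so (32,149,174)→(32,21,4)
−g: flip: (32,21,4)→(4,-21,32)
−g: translate: b→3 (≡-21 mod 8), so (4,-21,32)→(4,3,5)
−g: reduced (well bottom): (4,3,5) with a≤c, −a<b≤a
flip sign back: reduced form of g is (-4,-3,-5)
reduced forms (-4, -3, -5) vs (-4, -3, -5) ⇒ equivalent

yes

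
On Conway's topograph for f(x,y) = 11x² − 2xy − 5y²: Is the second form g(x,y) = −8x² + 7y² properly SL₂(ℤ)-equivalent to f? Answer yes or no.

D₁ = 224, D₂ = 224
river cycle of f (length 4): (-5, 12, 4), (4, 12, -5), (-5, 8, 8), (8, 8, -5)
river cycle of g (length 2): (7, 14, -1), (-1, 14, 7)
cycles differ ⇒ inequivalent

no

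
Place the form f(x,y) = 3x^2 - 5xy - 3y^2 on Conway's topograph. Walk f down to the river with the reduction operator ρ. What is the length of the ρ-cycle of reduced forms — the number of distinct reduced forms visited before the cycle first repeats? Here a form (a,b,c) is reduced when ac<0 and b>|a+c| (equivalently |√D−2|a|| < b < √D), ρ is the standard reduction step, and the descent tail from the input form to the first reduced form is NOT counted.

D = 61, ⌊√D⌋ = 7
descent: ρ → (-3,5,3)  [lands on river]
river: ρ → (3,7,-1)
river: ρ → (-1,7,3)
river: ρ → (3,5,-3)
river: ρ → (-3,7,1)
river: ρ → (1,7,-3)
ρ-cycle length = 6 (tail of 1 descent step not counted)

6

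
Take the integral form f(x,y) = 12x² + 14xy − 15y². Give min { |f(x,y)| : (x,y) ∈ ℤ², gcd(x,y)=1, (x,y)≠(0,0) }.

river: ρ → (-15,16,11)
river: ρ → (11,28,-3)
river: ρ → (-3,26,20)
river: ρ → (20,14,-9)
river: ρ → (-9,22,12)
river: ρ → (12,26,-5)
river: ρ → (-5,24,17)
river: ρ → (17,10,-12)
river: ρ → (-12,14,15)
river: ρ → (15,16,-11)
river: ρ → (-11,28,3)
river: ρ → (3,26,-20)
river: ρ → (-20,14,9)
river: ρ → (9,22,-12)
river: ρ → (-12,26,5)
river: ρ → (5,24,-17)
river: ρ → (-17,10,12)
river: ρ → (12,14,-15)
closes: descent 0, river 18
min |a| on river = 3

3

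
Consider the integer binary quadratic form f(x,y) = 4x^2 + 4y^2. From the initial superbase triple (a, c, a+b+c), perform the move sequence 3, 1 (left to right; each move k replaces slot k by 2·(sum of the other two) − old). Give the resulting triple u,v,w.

start (4,4,8) = (f(1,0),f(0,1),f(1,1))
replace slot 3: 2·(4+4) − 8 = 8 → (4,4,8)
replace slot 1: 2·(4+8) − 4 = 20 → (20,4,8)

20,4,8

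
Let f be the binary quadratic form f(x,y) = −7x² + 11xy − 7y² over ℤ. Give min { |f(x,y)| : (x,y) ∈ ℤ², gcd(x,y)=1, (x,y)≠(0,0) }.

translate: b→3 (≡-11 mod 14), so (7,-11,7)→(7,3,3)
flip: (7,3,3)→(3,-3,7)
translate: b→3 (≡-3 mod 6), so (3,-3,7)→(3,3,7)
reduced (well bottom): (3,3,7) with a≤c, −a<b≤a
well minimum |f| = |-3| = 3 (negative-definite)

3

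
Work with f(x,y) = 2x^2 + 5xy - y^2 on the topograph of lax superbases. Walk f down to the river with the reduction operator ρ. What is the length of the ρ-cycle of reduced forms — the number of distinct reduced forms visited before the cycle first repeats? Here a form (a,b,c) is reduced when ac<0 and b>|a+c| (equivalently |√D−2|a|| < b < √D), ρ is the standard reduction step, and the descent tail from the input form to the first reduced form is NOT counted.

D = 33, ⌊√D⌋ = 5
river: ρ → (-1,5,2)
river: ρ → (2,3,-3)
river: ρ → (-3,3,2)
river: ρ → (2,5,-1)
ρ-cycle length = 4 (tail of 0 descent steps not counted)

4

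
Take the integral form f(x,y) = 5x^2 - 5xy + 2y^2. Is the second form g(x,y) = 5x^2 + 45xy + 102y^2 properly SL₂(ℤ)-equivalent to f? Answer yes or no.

D₁ = -15, D₂ = -15
f: translate: b→5 (≡-5 mod 10), so (5,-5,2)→(5,5,2)
f: flip: (5,5,2)→(2,-5,5)
f: translate: b→-1 (≡-5 mod 4), so (2,-5,5)→(2,-1,2)
f: flip: (2,-1,2)→(2,1,2)
f: reduced (well bottom): (2,1,2) with a≤c, −a<b≤a
g: translate: b→5 (≡45 mod 10), so (5,45,102)→(5,5,2)
g: flip: (5,5,2)→(2,-5,5)
g: translate: b→-1 (≡-5 mod 4), so (2,-5,5)→(2,-1,2)
g: flip: (2,-1,2)→(2,1,2)
g: reduced (well bottom): (2,1,2) with a≤c, −a<b≤a
reduced forms (2, 1, 2) vs (2, 1, 2) ⇒ equivalent

yes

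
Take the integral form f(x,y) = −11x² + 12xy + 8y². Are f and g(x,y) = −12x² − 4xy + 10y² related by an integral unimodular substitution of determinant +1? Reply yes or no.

D₁ = 496, D₂ = 496
river cycle of f (length 16): (8, 20, -3), (-3, 22, 1), (1, 22, -3), (-3, 20, 8), (8, 12, -11), (-11, 10, 9), (9, 8, -12), (-12, 16, 5), (5, 14, -15), (-15, 16, 4), … (6 more)
river cycle of g (length 8): (10, 4, -12), (-12, 20, 2), (2, 20, -12), (-12, 4, 10), (10, 16, -6), (-6, 20, 4), (4, 20, -6), (-6, 16, 10)
cycles differ ⇒ inequivalent

no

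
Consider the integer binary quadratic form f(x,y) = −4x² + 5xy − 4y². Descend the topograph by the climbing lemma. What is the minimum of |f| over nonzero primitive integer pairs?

translate: b→3 (≡-5 mod 8), so (4,-5,4)→(4,3,3)
flip: (4,3,3)→(3,-3,4)
translate: b→3 (≡-3 mod 6), so (3,-3,4)→(3,3,4)
reduced (well bottom): (3,3,4) with a≤c, −a<b≤a
well minimum |f| = |-3| = 3 (negative-definite)

3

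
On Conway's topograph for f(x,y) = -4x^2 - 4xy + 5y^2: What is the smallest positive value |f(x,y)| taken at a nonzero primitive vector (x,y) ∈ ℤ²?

descent: ρ → (5,4,-4)  [lands on river]
river: ρ → (-4,4,5)
river: ρ → (5,6,-3)
river: ρ → (-3,6,5)
closes: descent 1, river 4
min |a| on river = 3

3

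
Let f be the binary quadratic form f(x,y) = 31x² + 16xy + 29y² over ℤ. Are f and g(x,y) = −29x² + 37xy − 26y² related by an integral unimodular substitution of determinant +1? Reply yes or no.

D₁ = -3340, D₂ = -1647
discriminants differ ⇒ not SL₂(ℤ)-equivalent

no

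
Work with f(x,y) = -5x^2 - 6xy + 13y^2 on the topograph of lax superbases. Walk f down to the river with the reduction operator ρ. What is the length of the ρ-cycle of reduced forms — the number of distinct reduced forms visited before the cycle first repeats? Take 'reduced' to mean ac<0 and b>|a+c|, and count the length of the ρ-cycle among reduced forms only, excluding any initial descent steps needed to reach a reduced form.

D = 296, ⌊√D⌋ = 17
descent: ρ → (13,6,-5)
descent: ρ → (-5,14,5)  [lands on river]
river: ρ → (5,16,-2)
river: ρ → (-2,16,5)
river: ρ → (5,14,-5)
river: ρ → (-5,16,2)
river: ρ → (2,16,-5)
ρ-cycle length = 6 (tail of 2 descent steps not counted)

6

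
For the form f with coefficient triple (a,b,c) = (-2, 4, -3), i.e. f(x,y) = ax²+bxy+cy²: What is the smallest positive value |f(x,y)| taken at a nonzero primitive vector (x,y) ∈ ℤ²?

translate: b→0 (≡-4 mod 4), so (2,-4,3)→(2,0,1)
flip: (2,0,1)→(1,0,2)
reduced (well bottom): (1,0,2) with a≤c, −a<b≤a
well minimum |f| = |-1| = 1 (negative-definite)

1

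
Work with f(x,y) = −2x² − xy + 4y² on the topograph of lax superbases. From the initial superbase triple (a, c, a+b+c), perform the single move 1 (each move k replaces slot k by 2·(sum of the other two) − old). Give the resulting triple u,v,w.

start (-2,4,1) = (f(1,0),f(0,1),f(1,1))
replace slot 1: 2·(4+1) − (-2) = 12 → (12,4,1)

12,4,1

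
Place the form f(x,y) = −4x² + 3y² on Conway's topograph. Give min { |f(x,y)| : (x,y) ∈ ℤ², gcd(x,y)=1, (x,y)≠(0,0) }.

descent: ρ → (3,6,-1)  [lands on river]
river: ρ → (-1,6,3)
closes: descent 1, river 2
min |a| on river = 1

1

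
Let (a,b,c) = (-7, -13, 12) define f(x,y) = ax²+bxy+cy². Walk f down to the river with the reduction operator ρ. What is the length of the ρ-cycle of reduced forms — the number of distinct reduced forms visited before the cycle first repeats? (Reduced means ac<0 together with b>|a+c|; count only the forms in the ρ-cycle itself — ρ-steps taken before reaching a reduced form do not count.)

D = 505, ⌊√D⌋ = 22
descent: ρ → (12,13,-7)  [lands on river]
river: ρ → (-7,15,10)
river: ρ → (10,5,-12)
river: ρ → (-12,19,3)
river: ρ → (3,17,-18)
river: ρ → (-18,19,2)
river: ρ → (2,21,-8)
river: ρ → (-8,11,12)
ρ-cycle length = 8 (tail of 1 descent step not counted)

8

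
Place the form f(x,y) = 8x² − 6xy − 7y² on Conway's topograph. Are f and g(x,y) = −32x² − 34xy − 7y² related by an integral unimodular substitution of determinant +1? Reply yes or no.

D₁ = 260, D₂ = 260
river cycle of f (length 10): (-7, 6, 8), (8, 10, -5), (-5, 10, 8), (8, 6, -7), (-7, 8, 7), (7, 6, -8), (-8, 10, 5), (5, 10, -8), (-8, 6, 7), (7, 8, -7)
river cycle of g (length 10): (-7, 6, 8), (8, 10, -5), (-5, 10, 8), (8, 6, -7), (-7, 8, 7), (7, 6, -8), (-8, 10, 5), (5, 10, -8), (-8, 6, 7), (7, 8, -7)
cycles coincide ⇒ equivalent

yes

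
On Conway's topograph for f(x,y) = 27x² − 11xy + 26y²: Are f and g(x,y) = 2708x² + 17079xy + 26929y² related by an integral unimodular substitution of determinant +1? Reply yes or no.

D₁ = -2687, D₂ = -2687
f: flip: (27,-11,26)→(26,11,27)
f: reduced (well bottom): (26,11,27) with a≤c, −a<b≤a
g: translate: b→831 (≡17079 mod 5416), so (2708,17079,26929)→(2708,831,64)
g: flip: (2708,831,64)→(64,-831,2708)
g: translate: b→-63 (≡-831 mod 128), so (64,-831,2708)→(64,-63,26)
g: flip: (64,-63,26)→(26,63,64)
g: translate: b→11 (≡63 mod 52), so (26,63,64)→(26,11,27)
g: reduced (well bottom): (26,11,27) with a≤c, −a<b≤a
reduced forms (26, 11, 27) vs (26, 11, 27) ⇒ equivalent

yes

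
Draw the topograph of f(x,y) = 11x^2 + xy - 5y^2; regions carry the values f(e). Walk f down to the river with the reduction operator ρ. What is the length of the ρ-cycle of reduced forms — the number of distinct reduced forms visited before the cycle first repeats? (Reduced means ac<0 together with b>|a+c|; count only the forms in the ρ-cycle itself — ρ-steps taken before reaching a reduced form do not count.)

D = 221, ⌊√D⌋ = 14
descent: ρ → (-5,9,7)  [lands on river]
river: ρ → (7,5,-7)
river: ρ → (-7,9,5)
river: ρ → (5,11,-5)
ρ-cycle length = 4 (tail of 1 descent step not counted)

4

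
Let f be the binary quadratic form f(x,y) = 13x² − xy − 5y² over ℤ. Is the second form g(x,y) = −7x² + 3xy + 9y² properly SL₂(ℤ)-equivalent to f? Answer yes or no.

D₁ = 261, D₂ = 261
river cycle of f (length 8): (-5, 11, 7), (7, 3, -9), (-9, 15, 1), (1, 15, -9), (-9, 3, 7), (7, 11, -5), (-5, 9, 9), (9, 9, -5)
river cycle of g (length 8): (9, 15, -1), (-1, 15, 9), (9, 3, -7), (-7, 11, 5), (5, 9, -9), (-9, 9, 5), (5, 11, -7), (-7, 3, 9)
cycles differ ⇒ inequivalent

no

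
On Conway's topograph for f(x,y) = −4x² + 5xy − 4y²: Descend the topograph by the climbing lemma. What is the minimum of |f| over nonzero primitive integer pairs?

translate: b→3 (≡-5 mod 8), so (4,-5,4)→(4,3,3)
flip: (4,3,3)→(3,-3,4)
translate: b→3 (≡-3 mod 6), so (3,-3,4)→(3,3,4)
reduced (well bottom): (3,3,4) with a≤c, −a<b≤a
well minimum |f| = |-3| = 3 (negative-definite)

3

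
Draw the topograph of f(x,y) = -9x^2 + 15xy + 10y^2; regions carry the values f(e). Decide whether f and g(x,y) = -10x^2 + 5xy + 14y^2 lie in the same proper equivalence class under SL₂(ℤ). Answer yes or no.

D₁ = 585, D₂ = 585
river cycle of f (length 12): (10, 5, -14), (-14, 23, 1), (1, 23, -14), (-14, 5, 10), (10, 15, -9), (-9, 21, 4), (4, 19, -14), (-14, 9, 9), (9, 9, -14), (-14, 19, 4), … (2 more)
river cycle of g (length 12): (14, 23, -1), (-1, 23, 14), (14, 5, -10), (-10, 15, 9), (9, 21, -4), (-4, 19, 14), (14, 9, -9), (-9, 9, 14), (14, 19, -4), (-4, 21, 9), … (2 more)
cycles differ ⇒ inequivalent

no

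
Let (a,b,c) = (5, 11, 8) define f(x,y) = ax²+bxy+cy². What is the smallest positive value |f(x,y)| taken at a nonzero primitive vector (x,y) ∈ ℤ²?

translate: b→1 (≡11 mod 10), so (5,11,8)→(5,1,2)
flip: (5,1,2)→(2,-1,5)
reduced (well bottom): (2,-1,5) with a≤c, −a<b≤a
well minimum = a = 2

2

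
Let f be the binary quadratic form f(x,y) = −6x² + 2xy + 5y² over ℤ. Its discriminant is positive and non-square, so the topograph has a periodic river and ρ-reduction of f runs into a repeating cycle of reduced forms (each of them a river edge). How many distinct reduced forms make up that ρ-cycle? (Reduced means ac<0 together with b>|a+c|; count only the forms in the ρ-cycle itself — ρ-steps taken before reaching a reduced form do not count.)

D = 124, ⌊√D⌋ = 11
river: ρ → (5,8,-3)
river: ρ → (-3,10,2)
river: ρ → (2,10,-3)
river: ρ → (-3,8,5)
river: ρ → (5,2,-6)
river: ρ → (-6,10,1)
river: ρ → (1,10,-6)
river: ρ → (-6,2,5)
ρ-cycle length = 8 (tail of 0 descent steps not counted)

8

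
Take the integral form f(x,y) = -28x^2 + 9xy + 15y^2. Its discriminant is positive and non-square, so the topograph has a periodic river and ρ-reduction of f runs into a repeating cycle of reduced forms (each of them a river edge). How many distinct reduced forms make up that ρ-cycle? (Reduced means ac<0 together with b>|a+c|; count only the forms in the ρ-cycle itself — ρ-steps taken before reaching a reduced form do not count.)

D = 1761, ⌊√D⌋ = 41
descent: ρ → (15,21,-22)  [lands on river]
river: ρ → (-22,23,14)
river: ρ → (14,33,-12)
river: ρ → (-12,39,5)
river: ρ → (5,41,-4)
river: ρ → (-4,39,15)
ρ-cycle length = 6 (tail of 1 descent step not counted)

6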